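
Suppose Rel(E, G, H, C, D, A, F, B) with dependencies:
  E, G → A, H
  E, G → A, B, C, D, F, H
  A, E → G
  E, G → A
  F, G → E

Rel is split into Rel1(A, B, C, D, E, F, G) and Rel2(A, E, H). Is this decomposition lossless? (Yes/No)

Rel1 ∩ Rel2 = {A, E}; its closure under F is {A, B, C, D, E, F, G, H}.
Rel1 is contained in that closure, so Rel1 ∩ Rel2 → Rel1 holds and the join is lossless.

Yes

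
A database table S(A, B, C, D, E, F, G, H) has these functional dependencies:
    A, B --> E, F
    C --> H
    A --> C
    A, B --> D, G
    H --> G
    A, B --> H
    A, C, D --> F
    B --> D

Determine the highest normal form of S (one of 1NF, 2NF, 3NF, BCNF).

Candidate key: {A, B}. Prime attributes: {A, B}.
For C --> H we have {C}⁺ = {C, G, H}; {C} is not a superkey, so BCNF fails.
Because {H} is non-prime and the left side of C --> H is not a superkey, the relation is not in 3NF.
{A} is a proper subset of the key {A, B}, and {A}⁺ contains the non-prime attributes {C, G, H} — a partial dependency, so 2NF is violated.

1NF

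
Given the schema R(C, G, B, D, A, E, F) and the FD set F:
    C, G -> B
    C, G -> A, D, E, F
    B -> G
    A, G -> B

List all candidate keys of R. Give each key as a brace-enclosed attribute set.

Attributes never on any right-hand side: {C} — every candidate key must contain it.
Closure of {B, C} is {A, B, C, D, E, F, G}, the whole schema; {B, C} is a candidate key.
Closure of {C, G} is {A, B, C, D, E, F, G}, the whole schema; {C, G} is a candidate key.
No proper subset of any of these is a key, and no other minimal superkey exists.

{B, C}, {C, G}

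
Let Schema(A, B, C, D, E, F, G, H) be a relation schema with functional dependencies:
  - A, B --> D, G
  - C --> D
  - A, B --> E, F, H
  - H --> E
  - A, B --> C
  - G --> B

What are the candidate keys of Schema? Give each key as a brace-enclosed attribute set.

{A} never appears on the right of any FD, so every key must include it.
Closure of {A, B} is {A, B, C, D, E, F, G, H}, the whole schema; {A, B} is a candidate key.
Closure of {A, G} is {A, B, C, D, E, F, G, H}, the whole schema; {A, G} is a candidate key.
No proper subset of any of these is a key, and no other minimal superkey exists.

{A, B}, {A, G}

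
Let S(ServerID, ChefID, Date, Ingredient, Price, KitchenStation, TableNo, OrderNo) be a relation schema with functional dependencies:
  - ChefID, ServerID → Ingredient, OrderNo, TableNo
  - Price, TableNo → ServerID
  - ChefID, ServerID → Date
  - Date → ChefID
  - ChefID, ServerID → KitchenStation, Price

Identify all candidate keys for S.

{ChefID, Price, TableNo}, {ChefID, ServerID}, {Date, Price, TableNo}, {Date, ServerID}

Closure of {ChefID, ServerID} is {ChefID, Date, Ingredient, KitchenStation, OrderNo, Price, ServerID, TableNo}, the whole schema; {ChefID, ServerID} is a candidate key.
Closure of {Date, ServerID} is {ChefID, Date, Ingredient, KitchenStation, OrderNo, Price, ServerID, TableNo}, the whole schema; {Date, ServerID} is a candidate key.
Closure of {ChefID, Price, TableNo} is {ChefID, Date, Ingredient, KitchenStation, OrderNo, Price, ServerID, TableNo}, the whole schema; {ChefID, Price, TableNo} is a candidate key.
Closure of {Date, Price, TableNo} is {ChefID, Date, Ingredient, KitchenStation, OrderNo, Price, ServerID, TableNo}, the whole schema; {Date, Price, TableNo} is a candidate key.
Any other superkey properly contains one of these, so there are no further candidate keys.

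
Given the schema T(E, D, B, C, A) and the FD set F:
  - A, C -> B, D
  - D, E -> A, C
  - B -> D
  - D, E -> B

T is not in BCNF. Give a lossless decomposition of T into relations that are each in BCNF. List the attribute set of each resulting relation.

Candidate keys of the original relation: {A, C, E}, {B, E}, {D, E}.
Within {A, B, C, D, E}: {A, C}⁺ ∩ {A, B, C, D, E} = {A, B, C, D}, not the whole set, so A, C -> B, D violates BCNF; decompose into {A, B, C, D} and {A, C, E}.
Within {A, B, C, D}: {B}⁺ ∩ {A, B, C, D} = {B, D}, not the whole set, so B -> D violates BCNF; decompose into {B, D} and {A, B, C}.
{B, D}: every determinant is a superkey — BCNF.
{A, B, C}: every determinant is a superkey — BCNF.
{A, C, E}: every determinant is a superkey — BCNF.

{A, B, C}; {A, C, E}; {B, D}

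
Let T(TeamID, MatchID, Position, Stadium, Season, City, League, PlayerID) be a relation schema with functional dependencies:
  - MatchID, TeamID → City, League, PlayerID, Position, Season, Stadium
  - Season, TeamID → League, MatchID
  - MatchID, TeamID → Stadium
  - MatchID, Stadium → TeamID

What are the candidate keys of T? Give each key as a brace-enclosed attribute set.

{MatchID, Stadium} is a candidate key since {MatchID, Stadium}⁺ = {City, League, MatchID, PlayerID, Position, Season, Stadium, TeamID} covers every attribute.
{MatchID, TeamID} is a candidate key since {MatchID, TeamID}⁺ = {City, League, MatchID, PlayerID, Position, Season, Stadium, TeamID} covers every attribute.
{Season, TeamID} is a candidate key since {Season, TeamID}⁺ = {City, League, MatchID, PlayerID, Position, Season, Stadium, TeamID} covers every attribute.
No proper subset of any of these is a key, and no other minimal superkey exists.

{MatchID, Stadium}, {MatchID, TeamID}, {Season, TeamID}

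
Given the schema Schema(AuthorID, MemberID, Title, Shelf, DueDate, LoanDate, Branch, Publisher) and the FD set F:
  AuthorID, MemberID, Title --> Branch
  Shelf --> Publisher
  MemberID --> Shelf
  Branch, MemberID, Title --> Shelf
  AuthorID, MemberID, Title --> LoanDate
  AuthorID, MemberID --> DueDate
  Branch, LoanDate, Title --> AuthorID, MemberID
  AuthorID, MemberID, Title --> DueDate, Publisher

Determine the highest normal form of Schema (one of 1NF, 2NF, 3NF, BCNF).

1NF

Candidate keys: {AuthorID, MemberID, Title}, {Branch, LoanDate, Title}. Prime attributes: {AuthorID, Branch, LoanDate, MemberID, Title}.
For Shelf --> Publisher we have {Shelf}⁺ = {Publisher, Shelf}; {Shelf} is not a superkey, so BCNF fails.
Shelf --> Publisher determines the non-prime attribute {Publisher} from a non-superkey — 3NF is violated.
{MemberID} is a proper subset of the key {AuthorID, MemberID, Title}, and {MemberID}⁺ contains the non-prime attributes {Publisher, Shelf} — a partial dependency, so 2NF is violated.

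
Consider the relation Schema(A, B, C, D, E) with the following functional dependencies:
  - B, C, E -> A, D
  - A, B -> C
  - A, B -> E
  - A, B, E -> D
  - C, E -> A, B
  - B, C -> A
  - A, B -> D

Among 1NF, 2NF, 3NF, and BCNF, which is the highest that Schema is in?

BCNF

Candidate keys: {A, B}, {B, C}, {C, E}. Prime attributes: {A, B, C, E}.
Every FD has a superkey on the left, so the relation is in BCNF.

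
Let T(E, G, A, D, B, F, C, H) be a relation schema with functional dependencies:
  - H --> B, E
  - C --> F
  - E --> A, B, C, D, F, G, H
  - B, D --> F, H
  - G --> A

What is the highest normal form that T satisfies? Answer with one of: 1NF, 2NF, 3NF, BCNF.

Candidate keys: {B, D}, {E}, {H}. Prime attributes: {B, D, E, H}.
C --> F breaks BCNF: {C}⁺ = {C, F}, so {C} is not a superkey.
C --> F has non-prime {F} on the right and a non-superkey on the left, so 3NF fails.
Checking every proper subset of each key, none determines a non-prime attribute — 2NF is satisfied.

2NF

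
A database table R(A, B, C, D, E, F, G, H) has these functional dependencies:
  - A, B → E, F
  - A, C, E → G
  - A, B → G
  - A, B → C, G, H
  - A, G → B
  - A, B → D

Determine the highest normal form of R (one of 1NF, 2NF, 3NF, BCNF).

Candidate keys: {A, B}, {A, C, E}, {A, G}. Prime attributes: {A, B, C, E, G}.
Every FD has a superkey on the left, so the relation is in BCNF.

BCNF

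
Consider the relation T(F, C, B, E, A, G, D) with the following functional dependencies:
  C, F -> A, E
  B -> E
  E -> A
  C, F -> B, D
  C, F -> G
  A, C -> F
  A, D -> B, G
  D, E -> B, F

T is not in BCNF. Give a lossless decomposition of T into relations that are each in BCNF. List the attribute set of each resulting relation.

Candidate keys of the original relation: {A, C}, {B, C}, {C, E}, {C, F}.
In {A, B, C, D, E, F, G}, {B} is not a superkey ({B}⁺ restricted to this set is {A, B, E}), so split on B -> A, E into {A, B, E} and {B, C, D, F, G}.
In {A, B, E}, {E} is not a superkey ({E}⁺ restricted to this set is {A, E}), so split on E -> A into {A, E} and {B, E}.
{A, E} has no BCNF violation.
{B, E} has no BCNF violation.
In {B, C, D, F, G}, {B, D} is not a superkey ({B, D}⁺ restricted to this set is {B, D, F, G}), so split on B, D -> F, G into {B, D, F, G} and {B, C, D}.
{B, D, F, G} has no BCNF violation.
{B, C, D} has no BCNF violation.

{A, E}; {B, C, D}; {B, D, F, G}; {B, E}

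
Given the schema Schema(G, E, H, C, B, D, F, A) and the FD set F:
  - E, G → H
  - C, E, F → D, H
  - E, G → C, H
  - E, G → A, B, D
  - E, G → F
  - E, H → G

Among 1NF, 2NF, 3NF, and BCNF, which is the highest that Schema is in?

BCNF

Candidate keys: {C, E, F}, {E, G}, {E, H}. Prime attributes: {C, E, F, G, H}.
Each dependency's left side is a superkey — BCNF holds.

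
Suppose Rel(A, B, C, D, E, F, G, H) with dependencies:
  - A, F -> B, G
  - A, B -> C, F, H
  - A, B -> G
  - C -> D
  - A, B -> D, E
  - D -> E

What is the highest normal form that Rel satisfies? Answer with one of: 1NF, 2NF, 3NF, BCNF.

2NF

Candidate keys: {A, B}, {A, F}. Prime attributes: {A, B, F}.
C -> D breaks BCNF: {C}⁺ = {C, D, E}, so {C} is not a superkey.
C -> D has non-prime {D} on the right and a non-superkey on the left, so 3NF fails.
No proper subset of a key has a non-prime attribute in its closure, so there is no partial dependency; 2NF holds.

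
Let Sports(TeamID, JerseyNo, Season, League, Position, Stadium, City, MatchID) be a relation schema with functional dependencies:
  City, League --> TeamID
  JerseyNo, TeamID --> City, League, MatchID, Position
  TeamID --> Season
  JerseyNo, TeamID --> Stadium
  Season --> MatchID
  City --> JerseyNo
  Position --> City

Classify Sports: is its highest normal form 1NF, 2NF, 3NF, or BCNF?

Candidate keys: {City, League}, {City, TeamID}, {JerseyNo, TeamID}, {League, Position}, {Position, TeamID}. Prime attributes: {City, JerseyNo, League, Position, TeamID}.
TeamID --> Season breaks BCNF: {TeamID}⁺ = {MatchID, Season, TeamID}, so {TeamID} is not a superkey.
TeamID --> Season has non-prime {Season} on the right and a non-superkey on the left, so 3NF fails.
The proper key subset {TeamID} of {City, TeamID} determines non-prime {MatchID, Season}, so the relation is not even in 2NF.

1NF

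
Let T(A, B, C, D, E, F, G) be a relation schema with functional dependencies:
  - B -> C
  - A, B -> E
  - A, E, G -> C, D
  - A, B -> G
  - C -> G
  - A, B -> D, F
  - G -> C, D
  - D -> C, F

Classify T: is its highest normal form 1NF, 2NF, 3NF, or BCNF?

1NF

Candidate key: {A, B}. Prime attributes: {A, B}.
B -> C: {B}⁺ = {B, C, D, F, G}, which is not all of the attributes, so the left side is not a superkey — BCNF is violated.
B -> C determines the non-prime attribute {C} from a non-superkey — 3NF is violated.
The proper key subset {B} of {A, B} determines non-prime {C, D, F, G}, so the relation is not even in 2NF.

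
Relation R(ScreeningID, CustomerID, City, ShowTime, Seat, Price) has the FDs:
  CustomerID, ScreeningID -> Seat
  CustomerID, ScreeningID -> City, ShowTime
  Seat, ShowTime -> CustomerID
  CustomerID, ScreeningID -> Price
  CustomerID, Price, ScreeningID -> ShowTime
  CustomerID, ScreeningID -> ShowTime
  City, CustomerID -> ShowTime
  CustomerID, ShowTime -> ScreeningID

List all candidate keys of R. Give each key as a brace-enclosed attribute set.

{City, CustomerID}⁺ = {City, CustomerID, Price, ScreeningID, Seat, ShowTime}, which is every attribute, so {City, CustomerID} is a candidate key.
{CustomerID, ScreeningID}⁺ = {City, CustomerID, Price, ScreeningID, Seat, ShowTime}, which is every attribute, so {CustomerID, ScreeningID} is a candidate key.
{CustomerID, ShowTime}⁺ = {City, CustomerID, Price, ScreeningID, Seat, ShowTime}, which is every attribute, so {CustomerID, ShowTime} is a candidate key.
{Seat, ShowTime}⁺ = {City, CustomerID, Price, ScreeningID, Seat, ShowTime}, which is every attribute, so {Seat, ShowTime} is a candidate key.
These are minimal and exhaustive — every other superkey contains one of them.

{City, CustomerID}, {CustomerID, ScreeningID}, {CustomerID, ShowTime}, {Seat, ShowTime}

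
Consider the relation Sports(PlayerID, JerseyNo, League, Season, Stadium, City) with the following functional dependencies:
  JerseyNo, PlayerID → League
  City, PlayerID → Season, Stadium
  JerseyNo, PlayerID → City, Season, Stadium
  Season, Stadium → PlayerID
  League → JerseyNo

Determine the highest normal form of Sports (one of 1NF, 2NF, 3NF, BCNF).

Candidate keys: {JerseyNo, PlayerID}, {JerseyNo, Season, Stadium}, {League, PlayerID}, {League, Season, Stadium}. Prime attributes: {JerseyNo, League, PlayerID, Season, Stadium}.
City, PlayerID → Season, Stadium: {City, PlayerID}⁺ = {City, PlayerID, Season, Stadium}, which is not all of the attributes, so the left side is not a superkey — BCNF is violated.
Its right-hand attributes {Season, Stadium} are all prime, as are those of every other non-superkey FD — the relation is in 3NF.

3NF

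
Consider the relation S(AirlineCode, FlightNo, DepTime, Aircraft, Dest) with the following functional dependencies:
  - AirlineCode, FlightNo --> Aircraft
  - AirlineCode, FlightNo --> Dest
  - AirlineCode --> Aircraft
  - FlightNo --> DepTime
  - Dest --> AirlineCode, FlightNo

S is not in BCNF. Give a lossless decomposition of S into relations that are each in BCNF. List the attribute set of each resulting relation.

{Aircraft, AirlineCode}; {AirlineCode, Dest, FlightNo}; {DepTime, FlightNo}

Candidate keys of the original relation: {AirlineCode, FlightNo}, {Dest}.
Within {Aircraft, AirlineCode, DepTime, Dest, FlightNo}: {AirlineCode}⁺ ∩ {Aircraft, AirlineCode, DepTime, Dest, FlightNo} = {Aircraft, AirlineCode}, not the whole set, so AirlineCode --> Aircraft violates BCNF; decompose into {Aircraft, AirlineCode} and {AirlineCode, DepTime, Dest, FlightNo}.
{Aircraft, AirlineCode} is in BCNF.
Within {AirlineCode, DepTime, Dest, FlightNo}: {FlightNo}⁺ ∩ {AirlineCode, DepTime, Dest, FlightNo} = {DepTime, FlightNo}, not the whole set, so FlightNo --> DepTime violates BCNF; decompose into {DepTime, FlightNo} and {AirlineCode, Dest, FlightNo}.
{DepTime, FlightNo} is in BCNF.
{AirlineCode, Dest, FlightNo} is in BCNF.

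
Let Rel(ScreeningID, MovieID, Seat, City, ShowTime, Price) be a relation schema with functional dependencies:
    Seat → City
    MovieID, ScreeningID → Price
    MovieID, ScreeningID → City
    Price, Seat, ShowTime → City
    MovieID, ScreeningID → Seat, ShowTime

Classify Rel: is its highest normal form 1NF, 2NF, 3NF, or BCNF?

2NF

Candidate key: {MovieID, ScreeningID}. Prime attributes: {MovieID, ScreeningID}.
Seat → City: {Seat}⁺ = {City, Seat}, which is not all of the attributes, so the left side is not a superkey — BCNF is violated.
Seat → City determines the non-prime attribute {City} from a non-superkey — 3NF is violated.
No non-prime attribute depends on a proper subset of any candidate key, so 2NF holds.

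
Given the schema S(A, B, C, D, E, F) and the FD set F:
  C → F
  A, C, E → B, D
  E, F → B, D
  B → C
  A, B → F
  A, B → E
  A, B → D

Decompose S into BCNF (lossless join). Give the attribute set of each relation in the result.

Candidate keys of the original relation: {A, B}, {A, C, E}, {A, E, F}.
In {A, B, C, D, E, F}, {C} is not a superkey ({C}⁺ restricted to this set is {C, F}), so split on C → F into {C, F} and {A, B, C, D, E}.
{C, F} has no BCNF violation.
In {A, B, C, D, E}, {B} is not a superkey ({B}⁺ restricted to this set is {B, C}), so split on B → C into {B, C} and {A, B, D, E}.
{B, C} has no BCNF violation.
In {A, B, D, E}, {B, E} is not a superkey ({B, E}⁺ restricted to this set is {B, D, E}), so split on B, E → D into {B, D, E} and {A, B, E}.
{B, D, E} has no BCNF violation.
{A, B, E} has no BCNF violation.

{A, B, E}; {B, C}; {B, D, E}; {C, F}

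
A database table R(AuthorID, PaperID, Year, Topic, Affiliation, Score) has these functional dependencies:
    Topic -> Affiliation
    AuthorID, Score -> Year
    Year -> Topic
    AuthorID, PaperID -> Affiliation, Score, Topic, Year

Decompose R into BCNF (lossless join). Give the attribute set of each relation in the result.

Candidate key of the original relation: {AuthorID, PaperID}.
In {Affiliation, AuthorID, PaperID, Score, Topic, Year}, {Topic} is not a superkey ({Topic}⁺ restricted to this set is {Affiliation, Topic}), so split on Topic -> Affiliation into {Affiliation, Topic} and {AuthorID, PaperID, Score, Topic, Year}.
{Affiliation, Topic}: every determinant is a superkey — BCNF.
In {AuthorID, PaperID, Score, Topic, Year}, {AuthorID, Score} is not a superkey ({AuthorID, Score}⁺ restricted to this set is {AuthorID, Score, Topic, Year}), so split on AuthorID, Score -> Topic, Year into {AuthorID, Score, Topic, Year} and {AuthorID, PaperID, Score}.
In {AuthorID, Score, Topic, Year}, {Year} is not a superkey ({Year}⁺ restricted to this set is {Topic, Year}), so split on Year -> Topic into {Topic, Year} and {AuthorID, Score, Year}.
{Topic, Year}: every determinant is a superkey — BCNF.
{AuthorID, Score, Year}: every determinant is a superkey — BCNF.
{AuthorID, PaperID, Score}: every determinant is a superkey — BCNF.

{Affiliation, Topic}; {AuthorID, PaperID, Score}; {AuthorID, Score, Year}; {Topic, Year}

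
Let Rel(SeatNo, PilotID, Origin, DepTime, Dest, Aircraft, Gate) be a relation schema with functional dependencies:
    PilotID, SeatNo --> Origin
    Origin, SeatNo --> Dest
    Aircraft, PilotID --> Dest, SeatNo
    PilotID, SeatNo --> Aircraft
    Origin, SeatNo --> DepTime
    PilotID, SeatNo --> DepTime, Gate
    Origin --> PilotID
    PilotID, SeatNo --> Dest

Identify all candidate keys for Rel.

{Aircraft, Origin}, {Aircraft, PilotID}, {Origin, SeatNo}, {PilotID, SeatNo}

{Aircraft, Origin}⁺ = {Aircraft, DepTime, Dest, Gate, Origin, PilotID, SeatNo}, which is every attribute, so {Aircraft, Origin} is a candidate key.
{Aircraft, PilotID}⁺ = {Aircraft, DepTime, Dest, Gate, Origin, PilotID, SeatNo}, which is every attribute, so {Aircraft, PilotID} is a candidate key.
{Origin, SeatNo}⁺ = {Aircraft, DepTime, Dest, Gate, Origin, PilotID, SeatNo}, which is every attribute, so {Origin, SeatNo} is a candidate key.
{PilotID, SeatNo}⁺ = {Aircraft, DepTime, Dest, Gate, Origin, PilotID, SeatNo}, which is every attribute, so {PilotID, SeatNo} is a candidate key.
Any other superkey properly contains one of these, so there are no further candidate keys.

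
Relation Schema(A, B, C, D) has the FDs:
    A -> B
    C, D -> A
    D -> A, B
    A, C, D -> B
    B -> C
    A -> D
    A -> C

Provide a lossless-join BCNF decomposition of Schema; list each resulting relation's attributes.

Candidate keys of the original relation: {A}, {D}.
{A, B, C, D}: {B} determines {B, C} here but is not a superkey — split on B -> C, giving {B, C} and {A, B, D}.
{B, C}: every determinant is a superkey — BCNF.
{A, B, D}: every determinant is a superkey — BCNF.

{A, B, D}; {B, C}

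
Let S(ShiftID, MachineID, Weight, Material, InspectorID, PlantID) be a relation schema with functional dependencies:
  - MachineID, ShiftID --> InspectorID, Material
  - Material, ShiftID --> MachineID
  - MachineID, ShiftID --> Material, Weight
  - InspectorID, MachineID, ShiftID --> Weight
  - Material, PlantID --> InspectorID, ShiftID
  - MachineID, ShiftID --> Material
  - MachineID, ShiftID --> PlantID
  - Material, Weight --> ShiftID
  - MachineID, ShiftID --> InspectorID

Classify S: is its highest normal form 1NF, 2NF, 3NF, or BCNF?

BCNF

Candidate keys: {MachineID, ShiftID}, {Material, PlantID}, {Material, ShiftID}, {Material, Weight}. Prime attributes: {MachineID, Material, PlantID, ShiftID, Weight}.
Each dependency's left side is a superkey — BCNF holds.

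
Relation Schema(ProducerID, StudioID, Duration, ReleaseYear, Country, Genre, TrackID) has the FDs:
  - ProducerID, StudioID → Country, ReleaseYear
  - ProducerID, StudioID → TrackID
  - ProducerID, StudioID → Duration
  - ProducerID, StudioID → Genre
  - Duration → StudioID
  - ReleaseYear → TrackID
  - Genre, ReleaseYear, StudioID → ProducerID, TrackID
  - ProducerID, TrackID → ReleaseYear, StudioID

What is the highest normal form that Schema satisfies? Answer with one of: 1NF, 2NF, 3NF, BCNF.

3NF

Candidate keys: {Duration, Genre, ReleaseYear}, {Duration, ProducerID}, {Genre, ReleaseYear, StudioID}, {ProducerID, ReleaseYear}, {ProducerID, StudioID}, {ProducerID, TrackID}. Prime attributes: {Duration, Genre, ProducerID, ReleaseYear, StudioID, TrackID}.
Duration → StudioID: {Duration}⁺ = {Duration, StudioID}, which is not all of the attributes, so the left side is not a superkey — BCNF is violated.
But every attribute on its right side ({StudioID}) is prime, and the same holds for every other non-superkey FD, so 3NF still holds.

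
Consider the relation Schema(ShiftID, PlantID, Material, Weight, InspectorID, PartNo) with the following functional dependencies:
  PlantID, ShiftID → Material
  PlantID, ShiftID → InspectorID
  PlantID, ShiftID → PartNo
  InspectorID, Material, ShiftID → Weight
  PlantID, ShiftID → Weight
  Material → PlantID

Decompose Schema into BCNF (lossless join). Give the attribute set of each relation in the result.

{InspectorID, Material, PartNo, ShiftID, Weight}; {Material, PlantID}

Candidate keys of the original relation: {Material, ShiftID}, {PlantID, ShiftID}.
Within {InspectorID, Material, PartNo, PlantID, ShiftID, Weight}: {Material}⁺ ∩ {InspectorID, Material, PartNo, PlantID, ShiftID, Weight} = {Material, PlantID}, not the whole set, so Material → PlantID violates BCNF; decompose into {Material, PlantID} and {InspectorID, Material, PartNo, ShiftID, Weight}.
{Material, PlantID}: every determinant is a superkey — BCNF.
{InspectorID, Material, PartNo, ShiftID, Weight}: every determinant is a superkey — BCNF.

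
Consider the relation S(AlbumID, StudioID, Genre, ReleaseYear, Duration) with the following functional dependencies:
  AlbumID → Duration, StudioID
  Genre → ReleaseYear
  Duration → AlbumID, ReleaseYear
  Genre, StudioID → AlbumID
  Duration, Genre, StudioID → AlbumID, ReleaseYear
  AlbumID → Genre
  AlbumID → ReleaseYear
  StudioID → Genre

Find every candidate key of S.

{AlbumID} is a candidate key since {AlbumID}⁺ = {AlbumID, Duration, Genre, ReleaseYear, StudioID} covers every attribute.
{Duration} is a candidate key since {Duration}⁺ = {AlbumID, Duration, Genre, ReleaseYear, StudioID} covers every attribute.
{StudioID} is a candidate key since {StudioID}⁺ = {AlbumID, Duration, Genre, ReleaseYear, StudioID} covers every attribute.
Any other superkey properly contains one of these, so there are no further candidate keys.

{AlbumID}, {Duration}, {StudioID}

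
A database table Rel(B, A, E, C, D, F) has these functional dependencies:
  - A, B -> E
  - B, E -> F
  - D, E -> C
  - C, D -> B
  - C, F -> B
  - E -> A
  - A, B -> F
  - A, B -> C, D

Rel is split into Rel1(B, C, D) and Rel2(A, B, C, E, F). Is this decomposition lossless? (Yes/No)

No

Common attributes: {B, C}; their closure is {B, C}.
The closure covers neither Rel1 nor Rel2 entirely; the join is not lossless.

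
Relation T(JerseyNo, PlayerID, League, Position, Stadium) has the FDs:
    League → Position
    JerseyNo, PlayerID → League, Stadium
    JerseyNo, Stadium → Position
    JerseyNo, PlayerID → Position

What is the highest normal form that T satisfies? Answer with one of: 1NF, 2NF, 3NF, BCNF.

2NF

Candidate key: {JerseyNo, PlayerID}. Prime attributes: {JerseyNo, PlayerID}.
League → Position breaks BCNF: {League}⁺ = {League, Position}, so {League} is not a superkey.
Because {Position} is non-prime and the left side of League → Position is not a superkey, the relation is not in 3NF.
No proper subset of a key has a non-prime attribute in its closure, so there is no partial dependency; 2NF holds.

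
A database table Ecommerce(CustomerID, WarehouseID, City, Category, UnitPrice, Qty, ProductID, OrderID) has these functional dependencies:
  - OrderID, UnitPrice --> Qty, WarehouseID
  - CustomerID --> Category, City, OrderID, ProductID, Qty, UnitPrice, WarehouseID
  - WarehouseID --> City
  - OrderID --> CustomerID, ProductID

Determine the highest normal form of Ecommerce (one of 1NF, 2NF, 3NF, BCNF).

Candidate keys: {CustomerID}, {OrderID}. Prime attributes: {CustomerID, OrderID}.
For WarehouseID --> City we have {WarehouseID}⁺ = {City, WarehouseID}; {WarehouseID} is not a superkey, so BCNF fails.
WarehouseID --> City has non-prime {City} on the right and a non-superkey on the left, so 3NF fails.
Every candidate key is a single attribute, so no partial dependency is possible; 2NF holds.

2NF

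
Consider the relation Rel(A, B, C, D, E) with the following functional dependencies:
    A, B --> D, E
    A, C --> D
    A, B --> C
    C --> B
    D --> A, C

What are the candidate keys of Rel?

{A, B}, {A, C}, {D}

{D}⁺ = {A, B, C, D, E}, which is every attribute, so {D} is a candidate key.
{A, B}⁺ = {A, B, C, D, E}, which is every attribute, so {A, B} is a candidate key.
{A, C}⁺ = {A, B, C, D, E}, which is every attribute, so {A, C} is a candidate key.
Any other superkey properly contains one of these, so there are no further candidate keys.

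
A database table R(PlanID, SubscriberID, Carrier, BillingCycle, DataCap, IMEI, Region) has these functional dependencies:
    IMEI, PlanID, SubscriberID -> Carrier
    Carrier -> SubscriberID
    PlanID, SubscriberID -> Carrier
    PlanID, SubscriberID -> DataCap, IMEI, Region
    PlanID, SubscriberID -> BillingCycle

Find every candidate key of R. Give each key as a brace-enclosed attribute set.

{Carrier, PlanID}, {PlanID, SubscriberID}

Attributes never on any right-hand side: {PlanID} — every candidate key must contain it.
{Carrier, PlanID}⁺ = {BillingCycle, Carrier, DataCap, IMEI, PlanID, Region, SubscriberID} — all of the relation — so {Carrier, PlanID} is a candidate key.
{PlanID, SubscriberID}⁺ = {BillingCycle, Carrier, DataCap, IMEI, PlanID, Region, SubscriberID} — all of the relation — so {PlanID, SubscriberID} is a candidate key.
Any other superkey properly contains one of these, so there are no further candidate keys.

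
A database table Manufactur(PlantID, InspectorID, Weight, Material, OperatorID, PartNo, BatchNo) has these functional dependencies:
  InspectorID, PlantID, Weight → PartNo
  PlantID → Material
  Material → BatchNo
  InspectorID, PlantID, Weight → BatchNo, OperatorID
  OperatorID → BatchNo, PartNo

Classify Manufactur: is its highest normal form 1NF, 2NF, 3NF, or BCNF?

1NF

Candidate key: {InspectorID, PlantID, Weight}. Prime attributes: {InspectorID, PlantID, Weight}.
PlantID → Material breaks BCNF: {PlantID}⁺ = {BatchNo, Material, PlantID}, so {PlantID} is not a superkey.
Because {Material} is non-prime and the left side of PlantID → Material is not a superkey, the relation is not in 3NF.
{PlantID} is a proper subset of the key {InspectorID, PlantID, Weight}, and {PlantID}⁺ contains the non-prime attributes {BatchNo, Material} — a partial dependency, so 2NF is violated.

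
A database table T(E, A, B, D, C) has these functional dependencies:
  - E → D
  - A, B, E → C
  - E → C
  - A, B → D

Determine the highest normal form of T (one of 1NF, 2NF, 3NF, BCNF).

1NF

Candidate key: {A, B, E}. Prime attributes: {A, B, E}.
E → D: {E}⁺ = {C, D, E}, which is not all of the attributes, so the left side is not a superkey — BCNF is violated.
E → D determines the non-prime attribute {D} from a non-superkey — 3NF is violated.
The proper key subset {E} of {A, B, E} determines non-prime {C, D}, so the relation is not even in 2NF.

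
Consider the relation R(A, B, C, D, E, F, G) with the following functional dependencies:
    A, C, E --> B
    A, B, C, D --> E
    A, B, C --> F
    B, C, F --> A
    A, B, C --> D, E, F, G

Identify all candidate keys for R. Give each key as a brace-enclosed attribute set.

No FD produces {C}, so it must be in every candidate key.
{A, B, C}⁺ = {A, B, C, D, E, F, G}, which is every attribute, so {A, B, C} is a candidate key.
{A, C, E}⁺ = {A, B, C, D, E, F, G}, which is every attribute, so {A, C, E} is a candidate key.
{B, C, F}⁺ = {A, B, C, D, E, F, G}, which is every attribute, so {B, C, F} is a candidate key.
No proper subset of any of these is a key, and no other minimal superkey exists.

{A, B, C}, {A, C, E}, {B, C, F}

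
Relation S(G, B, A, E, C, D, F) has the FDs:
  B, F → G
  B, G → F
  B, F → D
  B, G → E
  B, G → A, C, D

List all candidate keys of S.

{B, F}, {B, G}

Attributes never on any right-hand side: {B} — every candidate key must contain it.
{B, F}⁺ = {A, B, C, D, E, F, G}, which is every attribute, so {B, F} is a candidate key.
{B, G}⁺ = {A, B, C, D, E, F, G}, which is every attribute, so {B, G} is a candidate key.
Any other superkey properly contains one of these, so there are no further candidate keys.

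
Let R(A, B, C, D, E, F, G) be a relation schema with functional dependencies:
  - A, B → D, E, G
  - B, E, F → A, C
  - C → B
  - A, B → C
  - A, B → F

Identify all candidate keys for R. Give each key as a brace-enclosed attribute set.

{A, B}, {A, C}, {B, E, F}, {C, E, F}

Closure of {A, B} is {A, B, C, D, E, F, G}, the whole schema; {A, B} is a candidate key.
Closure of {A, C} is {A, B, C, D, E, F, G}, the whole schema; {A, C} is a candidate key.
Closure of {B, E, F} is {A, B, C, D, E, F, G}, the whole schema; {B, E, F} is a candidate key.
Closure of {C, E, F} is {A, B, C, D, E, F, G}, the whole schema; {C, E, F} is a candidate key.
These are minimal and exhaustive — every other superkey contains one of them.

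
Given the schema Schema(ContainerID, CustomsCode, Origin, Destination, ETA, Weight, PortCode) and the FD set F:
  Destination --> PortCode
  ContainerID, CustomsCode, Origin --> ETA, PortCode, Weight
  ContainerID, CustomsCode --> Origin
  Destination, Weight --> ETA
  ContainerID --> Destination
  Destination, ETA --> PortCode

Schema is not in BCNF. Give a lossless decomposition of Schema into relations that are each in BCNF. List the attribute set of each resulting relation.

Candidate key of the original relation: {ContainerID, CustomsCode}.
{ContainerID, CustomsCode, Destination, ETA, Origin, PortCode, Weight}: {Destination} determines {Destination, PortCode} here but is not a superkey — split on Destination --> PortCode, giving {Destination, PortCode} and {ContainerID, CustomsCode, Destination, ETA, Origin, Weight}.
{Destination, PortCode} has no BCNF violation.
{ContainerID, CustomsCode, Destination, ETA, Origin, Weight}: {Destination, Weight} determines {Destination, ETA, Weight} here but is not a superkey — split on Destination, Weight --> ETA, giving {Destination, ETA, Weight} and {ContainerID, CustomsCode, Destination, Origin, Weight}.
{Destination, ETA, Weight} has no BCNF violation.
{ContainerID, CustomsCode, Destination, Origin, Weight}: {ContainerID} determines {ContainerID, Destination} here but is not a superkey — split on ContainerID --> Destination, giving {ContainerID, Destination} and {ContainerID, CustomsCode, Origin, Weight}.
{ContainerID, Destination} has no BCNF violation.
{ContainerID, CustomsCode, Origin, Weight} has no BCNF violation.

{ContainerID, CustomsCode, Origin, Weight}; {ContainerID, Destination}; {Destination, ETA, Weight}; {Destination, PortCode}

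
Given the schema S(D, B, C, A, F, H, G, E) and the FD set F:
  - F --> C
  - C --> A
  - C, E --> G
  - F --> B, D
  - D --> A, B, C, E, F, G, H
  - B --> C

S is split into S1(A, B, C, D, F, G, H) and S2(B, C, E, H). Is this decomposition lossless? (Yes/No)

The shared attributes are {B, C, H} and {B, C, H}⁺ = {A, B, C, H}.
The closure covers neither S1 nor S2 entirely; the join is not lossless.

No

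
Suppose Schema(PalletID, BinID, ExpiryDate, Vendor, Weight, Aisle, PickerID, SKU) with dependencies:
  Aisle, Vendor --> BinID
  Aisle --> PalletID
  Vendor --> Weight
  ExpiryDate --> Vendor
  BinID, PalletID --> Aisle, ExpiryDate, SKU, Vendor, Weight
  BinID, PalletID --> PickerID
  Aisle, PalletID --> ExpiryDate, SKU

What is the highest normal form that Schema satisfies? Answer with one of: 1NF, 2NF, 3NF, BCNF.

2NF

Candidate keys: {Aisle}, {BinID, PalletID}. Prime attributes: {Aisle, BinID, PalletID}.
For Vendor --> Weight we have {Vendor}⁺ = {Vendor, Weight}; {Vendor} is not a superkey, so BCNF fails.
Vendor --> Weight has non-prime {Weight} on the right and a non-superkey on the left, so 3NF fails.
No non-prime attribute depends on a proper subset of any candidate key, so 2NF holds.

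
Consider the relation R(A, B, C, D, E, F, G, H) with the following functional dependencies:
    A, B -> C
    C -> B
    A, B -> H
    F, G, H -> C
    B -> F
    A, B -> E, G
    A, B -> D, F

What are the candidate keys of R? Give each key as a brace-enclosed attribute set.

{A} never appears on the right of any FD, so every key must include it.
{A, B}⁺ = {A, B, C, D, E, F, G, H} — all of the relation — so {A, B} is a candidate key.
{A, C}⁺ = {A, B, C, D, E, F, G, H} — all of the relation — so {A, C} is a candidate key.
{A, F, G, H}⁺ = {A, B, C, D, E, F, G, H} — all of the relation — so {A, F, G, H} is a candidate key.
These are minimal and exhaustive — every other superkey contains one of them.

{A, B}, {A, C}, {A, F, G, H}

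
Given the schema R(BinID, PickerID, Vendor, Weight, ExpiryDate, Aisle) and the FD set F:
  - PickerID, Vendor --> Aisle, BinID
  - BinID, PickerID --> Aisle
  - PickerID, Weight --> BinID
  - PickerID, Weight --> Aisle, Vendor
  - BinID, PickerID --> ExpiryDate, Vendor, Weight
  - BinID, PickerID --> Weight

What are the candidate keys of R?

{BinID, PickerID}, {PickerID, Vendor}, {PickerID, Weight}

{PickerID} never appears on the right of any FD, so every key must include it.
{BinID, PickerID}⁺ = {Aisle, BinID, ExpiryDate, PickerID, Vendor, Weight}, which is every attribute, so {BinID, PickerID} is a candidate key.
{PickerID, Vendor}⁺ = {Aisle, BinID, ExpiryDate, PickerID, Vendor, Weight}, which is every attribute, so {PickerID, Vendor} is a candidate key.
{PickerID, Weight}⁺ = {Aisle, BinID, ExpiryDate, PickerID, Vendor, Weight}, which is every attribute, so {PickerID, Weight} is a candidate key.
These are minimal and exhaustive — every other superkey contains one of them.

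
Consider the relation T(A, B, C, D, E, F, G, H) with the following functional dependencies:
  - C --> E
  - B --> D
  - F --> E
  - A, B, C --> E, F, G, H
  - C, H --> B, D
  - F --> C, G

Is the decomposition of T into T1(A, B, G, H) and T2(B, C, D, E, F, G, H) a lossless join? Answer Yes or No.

No

Common attributes: {B, G, H}; their closure is {B, D, G, H}.
Neither T1 nor T2 is contained in that closure, so the decomposition is lossy.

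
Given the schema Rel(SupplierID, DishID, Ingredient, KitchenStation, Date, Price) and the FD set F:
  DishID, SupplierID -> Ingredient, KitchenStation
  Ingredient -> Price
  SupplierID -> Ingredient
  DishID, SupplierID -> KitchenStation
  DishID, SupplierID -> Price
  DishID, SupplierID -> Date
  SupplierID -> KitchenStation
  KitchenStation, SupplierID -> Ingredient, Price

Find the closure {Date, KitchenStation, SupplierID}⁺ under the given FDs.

{Date, Ingredient, KitchenStation, Price, SupplierID}

Start with {Date, KitchenStation, SupplierID}.
SupplierID -> Ingredient applies; add {Ingredient} → now {Date, Ingredient, KitchenStation, SupplierID}.
KitchenStation, SupplierID -> Ingredient, Price applies; add {Price} → now {Date, Ingredient, KitchenStation, Price, SupplierID}.
No further FD applies.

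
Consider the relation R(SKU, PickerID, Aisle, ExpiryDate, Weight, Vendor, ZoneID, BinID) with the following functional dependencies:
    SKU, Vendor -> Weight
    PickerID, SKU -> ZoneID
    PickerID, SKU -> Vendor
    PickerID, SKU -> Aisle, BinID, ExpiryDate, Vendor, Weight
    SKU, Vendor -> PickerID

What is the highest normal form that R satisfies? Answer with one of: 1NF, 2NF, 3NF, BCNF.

BCNF

Candidate keys: {PickerID, SKU}, {SKU, Vendor}. Prime attributes: {PickerID, SKU, Vendor}.
The left-hand side of every FD is a superkey, so BCNF is satisfied.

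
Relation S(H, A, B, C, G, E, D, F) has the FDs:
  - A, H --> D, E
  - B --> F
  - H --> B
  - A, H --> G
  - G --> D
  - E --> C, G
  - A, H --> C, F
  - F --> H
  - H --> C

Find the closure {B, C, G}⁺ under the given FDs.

Start with {B, C, G}.
B --> F applies; add {F} → now {B, C, F, G}.
G --> D applies; add {D} → now {B, C, D, F, G}.
F --> H applies; add {H} → now {B, C, D, F, G, H}.
No further FD applies.

{B, C, D, F, G, H}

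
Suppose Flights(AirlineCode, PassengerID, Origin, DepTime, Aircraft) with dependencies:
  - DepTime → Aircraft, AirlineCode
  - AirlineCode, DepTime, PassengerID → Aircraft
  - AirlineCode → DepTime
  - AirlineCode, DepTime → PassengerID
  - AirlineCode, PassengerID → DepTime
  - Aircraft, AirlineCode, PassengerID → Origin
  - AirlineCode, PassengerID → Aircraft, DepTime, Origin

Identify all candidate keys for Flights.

{AirlineCode}, {DepTime}

{AirlineCode} is a candidate key since {AirlineCode}⁺ = {Aircraft, AirlineCode, DepTime, Origin, PassengerID} covers every attribute.
{DepTime} is a candidate key since {DepTime}⁺ = {Aircraft, AirlineCode, DepTime, Origin, PassengerID} covers every attribute.
No proper subset of any of these is a key, and no other minimal superkey exists.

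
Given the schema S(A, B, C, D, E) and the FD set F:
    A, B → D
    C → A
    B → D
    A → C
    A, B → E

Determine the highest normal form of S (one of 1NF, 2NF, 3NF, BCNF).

Candidate keys: {A, B}, {B, C}. Prime attributes: {A, B, C}.
C → A breaks BCNF: {C}⁺ = {A, C}, so {C} is not a superkey.
B → D determines the non-prime attribute {D} from a non-superkey — 3NF is violated.
{B} is a proper subset of the key {A, B}, and {B}⁺ contains the non-prime attribute {D} — a partial dependency, so 2NF is violated.

1NF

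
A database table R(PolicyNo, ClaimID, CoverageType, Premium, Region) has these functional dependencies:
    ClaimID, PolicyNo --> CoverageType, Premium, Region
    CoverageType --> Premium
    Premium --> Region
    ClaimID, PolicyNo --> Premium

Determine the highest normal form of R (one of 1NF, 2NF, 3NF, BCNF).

Candidate key: {ClaimID, PolicyNo}. Prime attributes: {ClaimID, PolicyNo}.
CoverageType --> Premium breaks BCNF: {CoverageType}⁺ = {CoverageType, Premium, Region}, so {CoverageType} is not a superkey.
Because {Premium} is non-prime and the left side of CoverageType --> Premium is not a superkey, the relation is not in 3NF.
Checking every proper subset of each key, none determines a non-prime attribute — 2NF is satisfied.

2NF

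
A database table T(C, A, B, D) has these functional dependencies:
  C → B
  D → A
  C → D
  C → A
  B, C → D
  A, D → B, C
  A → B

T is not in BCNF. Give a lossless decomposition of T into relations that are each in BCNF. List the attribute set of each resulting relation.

{A, B}; {A, C, D}

Candidate keys of the original relation: {C}, {D}.
{A, B, C, D}: {A} determines {A, B} here but is not a superkey — split on A → B, giving {A, B} and {A, C, D}.
{A, B} is in BCNF.
{A, C, D} is in BCNF.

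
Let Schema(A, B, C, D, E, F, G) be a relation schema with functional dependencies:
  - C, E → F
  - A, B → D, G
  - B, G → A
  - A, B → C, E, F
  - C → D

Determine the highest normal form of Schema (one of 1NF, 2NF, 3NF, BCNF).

Candidate keys: {A, B}, {B, G}. Prime attributes: {A, B, G}.
For C, E → F we have {C, E}⁺ = {C, D, E, F}; {C, E} is not a superkey, so BCNF fails.
C, E → F has non-prime {F} on the right and a non-superkey on the left, so 3NF fails.
No proper subset of a key has a non-prime attribute in its closure, so there is no partial dependency; 2NF holds.

2NF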